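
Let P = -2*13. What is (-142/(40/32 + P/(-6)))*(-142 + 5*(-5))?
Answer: 284568/67 ≈ 4247.3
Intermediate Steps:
P = -26
(-142/(40/32 + P/(-6)))*(-142 + 5*(-5)) = (-142/(40/32 - 26/(-6)))*(-142 + 5*(-5)) = (-142/(40*(1/32) - 26*(-⅙)))*(-142 - 25) = -142/(5/4 + 13/3)*(-167) = -142/67/12*(-167) = -142*12/67*(-167) = -1704/67*(-167) = 284568/67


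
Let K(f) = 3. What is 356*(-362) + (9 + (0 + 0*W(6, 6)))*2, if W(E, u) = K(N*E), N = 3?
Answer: -128854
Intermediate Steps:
W(E, u) = 3
356*(-362) + (9 + (0 + 0*W(6, 6)))*2 = 356*(-362) + (9 + (0 + 0*3))*2 = -128872 + (9 + (0 + 0))*2 = -128872 + (9 + 0)*2 = -128872 + 9*2 = -128872 + 18 = -128854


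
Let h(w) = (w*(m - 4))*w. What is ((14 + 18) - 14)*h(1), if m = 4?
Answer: 0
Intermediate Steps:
h(w) = 0 (h(w) = (w*(4 - 4))*w = (w*0)*w = 0*w = 0)
((14 + 18) - 14)*h(1) = ((14 + 18) - 14)*0 = (32 - 14)*0 = 18*0 = 0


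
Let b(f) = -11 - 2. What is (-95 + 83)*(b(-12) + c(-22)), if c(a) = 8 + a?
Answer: 324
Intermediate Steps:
b(f) = -13
(-95 + 83)*(b(-12) + c(-22)) = (-95 + 83)*(-13 + (8 - 22)) = -12*(-13 - 14) = -12*(-27) = 324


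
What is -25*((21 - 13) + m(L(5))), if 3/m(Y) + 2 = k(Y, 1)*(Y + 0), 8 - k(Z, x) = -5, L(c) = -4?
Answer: -3575/18 ≈ -198.61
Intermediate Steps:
k(Z, x) = 13 (k(Z, x) = 8 - 1*(-5) = 8 + 5 = 13)
m(Y) = 3/(-2 + 13*Y) (m(Y) = 3/(-2 + 13*(Y + 0)) = 3/(-2 + 13*Y))
-25*((21 - 13) + m(L(5))) = -25*((21 - 13) + 3/(-2 + 13*(-4))) = -25*(8 + 3/(-2 - 52)) = -25*(8 + 3/(-54)) = -25*(8 + 3*(-1/54)) = -25*(8 - 1/18) = -25*143/18 = -3575/18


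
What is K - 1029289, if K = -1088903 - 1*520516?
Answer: -2638708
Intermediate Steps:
K = -1609419 (K = -1088903 - 520516 = -1609419)
K - 1029289 = -1609419 - 1029289 = -2638708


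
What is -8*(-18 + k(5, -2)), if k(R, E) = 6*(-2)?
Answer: 240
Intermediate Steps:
k(R, E) = -12
-8*(-18 + k(5, -2)) = -8*(-18 - 12) = -8*(-30) = 240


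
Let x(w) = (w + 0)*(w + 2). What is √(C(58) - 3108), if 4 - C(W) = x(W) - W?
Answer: I*√6526 ≈ 80.784*I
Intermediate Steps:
x(w) = w*(2 + w)
C(W) = 4 + W - W*(2 + W) (C(W) = 4 - (W*(2 + W) - W) = 4 - (-W + W*(2 + W)) = 4 + (W - W*(2 + W)) = 4 + W - W*(2 + W))
√(C(58) - 3108) = √((4 - 1*58 - 1*58²) - 3108) = √((4 - 58 - 1*3364) - 3108) = √((4 - 58 - 3364) - 3108) = √(-3418 - 3108) = √(-6526) = I*√6526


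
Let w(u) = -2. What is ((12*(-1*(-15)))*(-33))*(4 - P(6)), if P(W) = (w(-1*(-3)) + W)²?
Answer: 71280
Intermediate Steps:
P(W) = (-2 + W)²
((12*(-1*(-15)))*(-33))*(4 - P(6)) = ((12*(-1*(-15)))*(-33))*(4 - (-2 + 6)²) = ((12*15)*(-33))*(4 - 1*4²) = (180*(-33))*(4 - 1*16) = -5940*(4 - 16) = -5940*(-12) = 71280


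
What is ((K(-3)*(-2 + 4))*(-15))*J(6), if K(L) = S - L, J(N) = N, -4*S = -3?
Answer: -675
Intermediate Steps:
S = ¾ (S = -¼*(-3) = ¾ ≈ 0.75000)
K(L) = ¾ - L
((K(-3)*(-2 + 4))*(-15))*J(6) = (((¾ - 1*(-3))*(-2 + 4))*(-15))*6 = (((¾ + 3)*2)*(-15))*6 = (((15/4)*2)*(-15))*6 = ((15/2)*(-15))*6 = -225/2*6 = -675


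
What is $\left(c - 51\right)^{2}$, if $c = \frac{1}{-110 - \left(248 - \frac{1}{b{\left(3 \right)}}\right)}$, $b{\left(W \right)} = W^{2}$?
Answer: $\frac{26987918400}{10374841} \approx 2601.3$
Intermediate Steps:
$c = - \frac{9}{3221}$ ($c = \frac{1}{-110 - \left(248 - \frac{1}{9}\right)} = \frac{1}{-110 - \frac{2231}{9}} = \frac{1}{- \frac{3221}{9}} = - \frac{9}{3221} \approx -0.0027942$)
$\left(c - 51\right)^{2} = \left(- \frac{9}{3221} - 51\right)^{2} = \left(- \frac{164280}{3221}\right)^{2} = \frac{26987918400}{10374841}$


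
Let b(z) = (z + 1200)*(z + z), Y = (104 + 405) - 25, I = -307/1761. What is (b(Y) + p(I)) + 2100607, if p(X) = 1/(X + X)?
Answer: 2290659705/614 ≈ 3.7307e+6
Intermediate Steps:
I = -307/1761 (I = -307*1/1761 = -307/1761 ≈ -0.17433)
Y = 484 (Y = 509 - 25 = 484)
b(z) = 2*z*(1200 + z) (b(z) = (1200 + z)*(2*z) = 2*z*(1200 + z))
p(X) = 1/(2*X)
(b(Y) + p(I)) + 2100607 = (2*484*(1200 + 484) + 1/(2*(-307/1761))) + 2100607 = (2*484*1684 + (1/2)*(-1761/307)) + 2100607 = (1630112 - 1761/614) + 2100607 = 1000887007/614 + 2100607 = 2290659705/614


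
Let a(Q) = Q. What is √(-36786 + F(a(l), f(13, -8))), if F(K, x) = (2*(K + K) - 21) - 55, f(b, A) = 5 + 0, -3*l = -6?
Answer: I*√36854 ≈ 191.97*I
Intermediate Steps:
l = 2 (l = -⅓*(-6) = 2)
f(b, A) = 5
F(K, x) = -76 + 4*K (F(K, x) = (2*(2*K) - 21) - 55 = (4*K - 21) - 55 = (-21 + 4*K) - 55 = -76 + 4*K)
√(-36786 + F(a(l), f(13, -8))) = √(-36786 + (-76 + 4*2)) = √(-36786 + (-76 + 8)) = √(-36786 - 68) = √(-36854) = I*√36854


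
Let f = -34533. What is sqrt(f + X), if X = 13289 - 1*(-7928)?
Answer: 2*I*sqrt(3329) ≈ 115.4*I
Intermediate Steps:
X = 21217 (X = 13289 + 7928 = 21217)
sqrt(f + X) = sqrt(-34533 + 21217) = sqrt(-13316) = 2*I*sqrt(3329)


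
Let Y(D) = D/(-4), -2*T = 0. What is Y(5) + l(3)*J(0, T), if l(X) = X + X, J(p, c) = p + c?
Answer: -5/4 ≈ -1.2500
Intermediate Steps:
T = 0 (T = -½*0 = 0)
J(p, c) = c + p
Y(D) = -D/4 (Y(D) = D*(-¼) = -D/4)
l(X) = 2*X
Y(5) + l(3)*J(0, T) = -¼*5 + (2*3)*(0 + 0) = -5/4 + 6*0 = -5/4 + 0 = -5/4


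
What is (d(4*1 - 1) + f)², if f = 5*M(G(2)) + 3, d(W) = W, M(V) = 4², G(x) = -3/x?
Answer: 7396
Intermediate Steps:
M(V) = 16
f = 83 (f = 5*16 + 3 = 80 + 3 = 83)
(d(4*1 - 1) + f)² = ((4*1 - 1) + 83)² = ((4 - 1) + 83)² = (3 + 83)² = 86² = 7396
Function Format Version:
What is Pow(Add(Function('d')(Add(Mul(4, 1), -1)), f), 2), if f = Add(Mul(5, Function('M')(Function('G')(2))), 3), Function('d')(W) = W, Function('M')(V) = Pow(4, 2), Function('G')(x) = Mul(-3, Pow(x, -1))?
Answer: 7396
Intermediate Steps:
Function('M')(V) = 16
f = 83 (f = Add(Mul(5, 16), 3) = Add(80, 3) = 83)
Pow(Add(Function('d')(Add(Mul(4, 1), -1)), f), 2) = Pow(Add(Add(Mul(4, 1), -1), 83), 2) = Pow(Add(Add(4, -1), 83), 2) = Pow(Add(3, 83), 2) = Pow(86, 2) = 7396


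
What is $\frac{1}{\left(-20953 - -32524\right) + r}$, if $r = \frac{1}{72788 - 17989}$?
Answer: $\frac{54799}{634079230} \approx 8.6423 \cdot 10^{-5}$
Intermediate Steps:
$r = \frac{1}{54799} \approx 1.8249 \cdot 10^{-5}$
$\frac{1}{\left(-20953 - -32524\right) + r} = \frac{1}{\left(-20953 - -32524\right) + \frac{1}{54799}} = \frac{1}{\left(-20953 + 32524\right) + \frac{1}{54799}} = \frac{1}{11571 + \frac{1}{54799}} = \frac{1}{\frac{634079230}{54799}} = \frac{54799}{634079230}$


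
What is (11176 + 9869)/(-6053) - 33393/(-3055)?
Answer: 137835354/18491915 ≈ 7.4538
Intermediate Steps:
(11176 + 9869)/(-6053) - 33393/(-3055) = 21045*(-1/6053) - 33393*(-1/3055) = -21045/6053 + 33393/3055 = 137835354/18491915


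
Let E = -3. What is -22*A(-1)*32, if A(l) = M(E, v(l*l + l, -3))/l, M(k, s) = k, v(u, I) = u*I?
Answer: -2112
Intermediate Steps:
v(u, I) = I*u
A(l) = -3/l
-22*A(-1)*32 = -(-66)/(-1)*32 = -(-66)*(-1)*32 = -22*3*32 = -66*32 = -2112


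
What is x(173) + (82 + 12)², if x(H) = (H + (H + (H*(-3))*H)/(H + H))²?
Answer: 16232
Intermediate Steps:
x(H) = (H + (H - 3*H²)/(2*H))² (x(H) = (H + (H + (-3*H)*H)/((2*H)))² = (H + (H - 3*H²)*(1/(2*H)))² = (H + (H - 3*H²)/(2*H))²)
x(173) + (82 + 12)² = (-1 + 173)²/4 + (82 + 12)² = (¼)*172² + 94² = (¼)*29584 + 8836 = 7396 + 8836 = 16232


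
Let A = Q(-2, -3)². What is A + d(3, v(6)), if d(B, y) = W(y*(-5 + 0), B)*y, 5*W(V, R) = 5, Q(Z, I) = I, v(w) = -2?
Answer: 7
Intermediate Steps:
W(V, R) = 1 (W(V, R) = (⅕)*5 = 1)
A = 9 (A = (-3)² = 9)
d(B, y) = y (d(B, y) = 1*y = y)
A + d(3, v(6)) = 9 - 2 = 7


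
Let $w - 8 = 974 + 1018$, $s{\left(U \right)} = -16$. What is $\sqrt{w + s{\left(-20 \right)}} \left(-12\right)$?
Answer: $- 96 \sqrt{31} \approx -534.51$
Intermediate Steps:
$w = 2000$ ($w = 8 + \left(974 + 1018\right) = 8 + 1992 = 2000$)
$\sqrt{w + s{\left(-20 \right)}} \left(-12\right) = \sqrt{2000 - 16} \left(-12\right) = \sqrt{1984} \left(-12\right) = 8 \sqrt{31} \left(-12\right) = - 96 \sqrt{31}$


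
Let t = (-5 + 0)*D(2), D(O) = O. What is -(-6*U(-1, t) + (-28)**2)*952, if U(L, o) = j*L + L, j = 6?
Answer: -786352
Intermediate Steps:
t = -10 (t = (-5 + 0)*2 = -5*2 = -10)
U(L, o) = 7*L (U(L, o) = 6*L + L = 7*L)
-(-6*U(-1, t) + (-28)**2)*952 = -(-42*(-1) + (-28)**2)*952 = -(-6*(-7) + 784)*952 = -(42 + 784)*952 = -826*952 = -1*786352 = -786352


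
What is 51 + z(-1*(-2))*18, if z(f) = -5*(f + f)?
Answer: -309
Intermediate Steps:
z(f) = -10*f
51 + z(-1*(-2))*18 = 51 - (-10)*(-2)*18 = 51 - 10*2*18 = 51 - 20*18 = 51 - 360 = -309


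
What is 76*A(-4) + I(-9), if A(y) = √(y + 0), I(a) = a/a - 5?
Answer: -4 + 152*I ≈ -4.0 + 152.0*I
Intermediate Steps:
I(a) = -4 (I(a) = 1 - 5 = -4)
A(y) = √y
76*A(-4) + I(-9) = 76*√(-4) - 4 = 76*(2*I) - 4 = 152*I - 4 = -4 + 152*I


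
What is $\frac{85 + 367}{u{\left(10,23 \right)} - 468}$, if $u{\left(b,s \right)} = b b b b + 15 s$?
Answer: $\frac{452}{9877} \approx 0.045763$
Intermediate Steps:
$u{\left(b,s \right)} = b^{4} + 15 s$ ($u{\left(b,s \right)} = b^{2} b b + 15 s = b^{3} b + 15 s = b^{4} + 15 s$)
$\frac{85 + 367}{u{\left(10,23 \right)} - 468} = \frac{85 + 367}{\left(10^{4} + 15 \cdot 23\right) - 468} = \frac{452}{\left(10000 + 345\right) - 468} = \frac{452}{10345 - 468} = \frac{452}{9877}$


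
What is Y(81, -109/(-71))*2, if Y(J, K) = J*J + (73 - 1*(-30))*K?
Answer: 954116/71 ≈ 13438.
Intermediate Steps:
Y(J, K) = J**2 + 103*K (Y(J, K) = J**2 + (73 + 30)*K = J**2 + 103*K)
Y(81, -109/(-71))*2 = (81**2 + 103*(-109/(-71)))*2 = (6561 + 103*(-109*(-1/71)))*2 = (6561 + 103*(109/71))*2 = (6561 + 11227/71)*2 = (477058/71)*2 = 954116/71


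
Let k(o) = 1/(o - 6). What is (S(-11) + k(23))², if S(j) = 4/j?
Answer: 3249/34969 ≈ 0.092911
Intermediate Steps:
k(o) = 1/(-6 + o)
(S(-11) + k(23))² = (4/(-11) + 1/(-6 + 23))² = (4*(-1/11) + 1/17)² = (-4/11 + 1/17)² = (-57/187)² = 3249/34969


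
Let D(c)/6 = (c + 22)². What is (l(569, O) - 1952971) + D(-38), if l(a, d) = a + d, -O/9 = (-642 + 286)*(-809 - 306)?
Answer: -5523326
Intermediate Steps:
O = -3572460 (O = -9*(-642 + 286)*(-809 - 306) = -(-3204)*(-1115) = -9*396940 = -3572460)
D(c) = 6*(22 + c)² (D(c) = 6*(c + 22)² = 6*(22 + c)²)
(l(569, O) - 1952971) + D(-38) = ((569 - 3572460) - 1952971) + 6*(22 - 38)² = (-3571891 - 1952971) + 6*(-16)² = -5524862 + 6*256 = -5524862 + 1536 = -5523326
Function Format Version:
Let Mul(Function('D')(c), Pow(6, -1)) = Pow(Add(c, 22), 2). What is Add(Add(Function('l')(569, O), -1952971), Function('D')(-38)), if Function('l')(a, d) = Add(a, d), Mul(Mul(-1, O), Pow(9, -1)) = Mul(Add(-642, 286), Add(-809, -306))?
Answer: -5523326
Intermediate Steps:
O = -3572460 (O = Mul(-9, Mul(Add(-642, 286), Add(-809, -306))) = Mul(-9, Mul(-356, -1115)) = Mul(-9, 396940) = -3572460)
Function('D')(c) = Mul(6, Pow(Add(22, c), 2)) (Function('D')(c) = Mul(6, Pow(Add(c, 22), 2)) = Mul(6, Pow(Add(22, c), 2)))
Add(Add(Function('l')(569, O), -1952971), Function('D')(-38)) = Add(Add(Add(569, -3572460), -1952971), Mul(6, Pow(Add(22, -38), 2))) = Add(Add(-3571891, -1952971), Mul(6, Pow(-16, 2))) = Add(-5524862, Mul(6, 256)) = Add(-5524862, 1536) = -5523326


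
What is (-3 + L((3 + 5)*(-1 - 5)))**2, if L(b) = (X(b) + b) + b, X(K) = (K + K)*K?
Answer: 20331081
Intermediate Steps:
X(K) = 2*K**2 (X(K) = (2*K)*K = 2*K**2)
L(b) = 2*b + 2*b**2 (L(b) = (2*b**2 + b) + b = (b + 2*b**2) + b = 2*b + 2*b**2)
(-3 + L((3 + 5)*(-1 - 5)))**2 = (-3 + 2*((3 + 5)*(-1 - 5))*(1 + (3 + 5)*(-1 - 5)))**2 = (-3 + 2*(8*(-6))*(1 + 8*(-6)))**2 = (-3 + 2*(-48)*(1 - 48))**2 = (-3 + 2*(-48)*(-47))**2 = (-3 + 4512)**2 = 4509**2 = 20331081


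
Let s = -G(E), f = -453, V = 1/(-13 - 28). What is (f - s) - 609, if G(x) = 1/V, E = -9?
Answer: -1103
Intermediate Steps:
V = -1/41 (V = 1/(-41) = -1/41 ≈ -0.024390)
G(x) = -41 (G(x) = 1/(-1/41) = -41)
s = 41 (s = -1*(-41) = 41)
(f - s) - 609 = (-453 - 1*41) - 609 = (-453 - 41) - 609 = -494 - 609 = -1103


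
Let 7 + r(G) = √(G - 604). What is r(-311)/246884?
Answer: -7/246884 + I*√915/246884 ≈ -2.8353e-5 + 0.00012252*I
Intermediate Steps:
r(G) = -7 + √(-604 + G) (r(G) = -7 + √(G - 604) = -7 + √(-604 + G))
r(-311)/246884 = (-7 + √(-604 - 311))/246884 = (-7 + √(-915))*(1/246884) = (-7 + I*√915)*(1/246884) = -7/246884 + I*√915/246884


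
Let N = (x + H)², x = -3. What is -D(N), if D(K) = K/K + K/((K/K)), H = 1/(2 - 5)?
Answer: -109/9 ≈ -12.111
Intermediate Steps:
H = -⅓ (H = 1/(-3) = -⅓ ≈ -0.33333)
N = 100/9 (N = (-3 - ⅓)² = (-10/3)² = 100/9 ≈ 11.111)
D(K) = 1 + K (D(K) = 1 + K/1 = 1 + K*1 = 1 + K)
-D(N) = -(1 + 100/9) = -1*109/9 = -109/9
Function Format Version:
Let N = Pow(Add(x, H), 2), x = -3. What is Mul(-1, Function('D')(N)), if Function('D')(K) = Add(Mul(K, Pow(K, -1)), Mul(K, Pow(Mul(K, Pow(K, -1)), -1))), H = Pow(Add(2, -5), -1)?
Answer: Rational(-109, 9) ≈ -12.111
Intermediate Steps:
H = Rational(-1, 3) (H = Pow(-3, -1) = Rational(-1, 3) ≈ -0.33333)
N = Rational(100, 9) (N = Pow(Add(-3, Rational(-1, 3)), 2) = Pow(Rational(-10, 3), 2) = Rational(100, 9) ≈ 11.111)
Function('D')(K) = Add(1, K) (Function('D')(K) = Add(1, Mul(K, Pow(1, -1))) = Add(1, Mul(K, 1)) = Add(1, K))
Mul(-1, Function('D')(N)) = Mul(-1, Add(1, Rational(100, 9))) = Mul(-1, Rational(109, 9)) = Rational(-109, 9)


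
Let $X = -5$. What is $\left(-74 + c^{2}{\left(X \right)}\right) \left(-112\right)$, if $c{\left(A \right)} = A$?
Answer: $5488$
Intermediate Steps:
$\left(-74 + c^{2}{\left(X \right)}\right) \left(-112\right) = \left(-74 + \left(-5\right)^{2}\right) \left(-112\right) = \left(-74 + 25\right) \left(-112\right) = \left(-49\right) \left(-112\right) = 5488$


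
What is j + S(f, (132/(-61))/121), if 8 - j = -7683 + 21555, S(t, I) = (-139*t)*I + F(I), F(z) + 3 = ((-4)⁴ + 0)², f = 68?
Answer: 34783323/671 ≈ 51838.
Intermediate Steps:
F(z) = 65533 (F(z) = -3 + ((-4)⁴ + 0)² = -3 + (256 + 0)² = -3 + 256² = -3 + 65536 = 65533)
S(t, I) = 65533 - 139*I*t (S(t, I) = (-139*t)*I + 65533 = -139*I*t + 65533 = 65533 - 139*I*t)
j = -13864 (j = 8 - (-7683 + 21555) = 8 - 1*13872 = 8 - 13872 = -13864)
j + S(f, (132/(-61))/121) = -13864 + (65533 - 139*(132/(-61))/121*68) = -13864 + (65533 - 139*(132*(-1/61))*(1/121)*68) = -13864 + (65533 - 139*(-132/61*1/121)*68) = -13864 + (65533 - 139*(-12/671)*68) = -13864 + (65533 + 113424/671) = -13864 + 44086067/671 = 34783323/671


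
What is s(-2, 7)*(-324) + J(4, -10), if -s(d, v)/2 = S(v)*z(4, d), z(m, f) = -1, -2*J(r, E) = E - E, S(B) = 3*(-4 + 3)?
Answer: 1944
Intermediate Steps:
S(B) = -3 (S(B) = 3*(-1) = -3)
J(r, E) = 0 (J(r, E) = -(E - E)/2 = -1/2*0 = 0)
s(d, v) = -6 (s(d, v) = -(-6)*(-1) = -2*3 = -6)
s(-2, 7)*(-324) + J(4, -10) = -6*(-324) + 0 = 1944 + 0 = 1944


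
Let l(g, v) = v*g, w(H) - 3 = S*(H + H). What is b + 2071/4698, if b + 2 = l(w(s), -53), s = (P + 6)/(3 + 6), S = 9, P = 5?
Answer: -6232175/4698 ≈ -1326.6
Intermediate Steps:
s = 11/9 (s = (5 + 6)/(3 + 6) = 11/9 ≈ 1.2222)
w(H) = 3 + 18*H (w(H) = 3 + 9*(H + H) = 3 + 9*(2*H) = 3 + 18*H)
l(g, v) = g*v
b = -1327 (b = -2 + (3 + 18*(11/9))*(-53) = -2 + (3 + 22)*(-53) = -2 + 25*(-53) = -2 - 1325 = -1327)
b + 2071/4698 = -1327 + 2071/4698 = -6232175/4698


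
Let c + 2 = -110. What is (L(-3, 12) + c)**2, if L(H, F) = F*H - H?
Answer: 21025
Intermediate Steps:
L(H, F) = -H + F*H
c = -112 (c = -2 - 110 = -112)
(L(-3, 12) + c)**2 = (-3*(-1 + 12) - 112)**2 = (-3*11 - 112)**2 = (-33 - 112)**2 = (-145)**2 = 21025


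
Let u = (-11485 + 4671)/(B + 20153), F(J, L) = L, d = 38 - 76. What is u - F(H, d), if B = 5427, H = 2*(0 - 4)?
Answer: 482613/12790 ≈ 37.734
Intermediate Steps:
d = -38
H = -8 (H = 2*(-4) = -8)
u = -3407/12790 (u = (-11485 + 4671)/(5427 + 20153) = -6814/25580 = -6814*1/25580 = -3407/12790 ≈ -0.26638)
u - F(H, d) = -3407/12790 - 1*(-38) = -3407/12790 + 38 = 482613/12790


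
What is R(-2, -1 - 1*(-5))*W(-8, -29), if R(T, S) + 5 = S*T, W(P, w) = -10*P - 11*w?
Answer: -5187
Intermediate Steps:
W(P, w) = -11*w - 10*P
R(T, S) = -5 + S*T
R(-2, -1 - 1*(-5))*W(-8, -29) = (-5 + (-1 - 1*(-5))*(-2))*(-11*(-29) - 10*(-8)) = (-5 + (-1 + 5)*(-2))*(319 + 80) = (-5 + 4*(-2))*399 = (-5 - 8)*399 = -13*399 = -5187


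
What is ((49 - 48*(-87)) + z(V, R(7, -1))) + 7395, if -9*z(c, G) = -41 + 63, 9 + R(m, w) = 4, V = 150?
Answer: 104558/9 ≈ 11618.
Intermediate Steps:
R(m, w) = -5 (R(m, w) = -9 + 4 = -5)
z(c, G) = -22/9 (z(c, G) = -(-41 + 63)/9 = -⅑*22 = -22/9)
((49 - 48*(-87)) + z(V, R(7, -1))) + 7395 = ((49 - 48*(-87)) - 22/9) + 7395 = ((49 + 4176) - 22/9) + 7395 = (4225 - 22/9) + 7395 = 38003/9 + 7395 = 104558/9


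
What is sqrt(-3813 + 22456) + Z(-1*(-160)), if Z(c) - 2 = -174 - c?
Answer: -332 + sqrt(18643) ≈ -195.46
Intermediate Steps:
Z(c) = -172 - c (Z(c) = 2 + (-174 - c) = -172 - c)
sqrt(-3813 + 22456) + Z(-1*(-160)) = sqrt(-3813 + 22456) + (-172 - (-1)*(-160)) = sqrt(18643) + (-172 - 1*160) = sqrt(18643) + (-172 - 160) = sqrt(18643) - 332 = -332 + sqrt(18643)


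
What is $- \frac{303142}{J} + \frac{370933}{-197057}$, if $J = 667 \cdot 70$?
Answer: $- \frac{5503936776}{657185095} \approx -8.375$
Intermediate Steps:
$J = 46690$
$- \frac{303142}{J} + \frac{370933}{-197057} = - \frac{303142}{46690} + \frac{370933}{-197057} = \left(-303142\right) \frac{1}{46690} + 370933 \left(- \frac{1}{197057}\right) = - \frac{21653}{3335} - \frac{370933}{197057} = - \frac{5503936776}{657185095}$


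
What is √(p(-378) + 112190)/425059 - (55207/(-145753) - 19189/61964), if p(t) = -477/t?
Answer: 6217700865/9031438892 + √197905386/17852478 ≈ 0.68924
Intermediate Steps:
√(p(-378) + 112190)/425059 - (55207/(-145753) - 19189/61964) = √(-477/(-378) + 112190)/425059 - (55207/(-145753) - 19189/61964) = √(-477*(-1/378) + 112190)*(1/425059) - (55207*(-1/145753) - 19189*1/61964) = √(53/42 + 112190)*(1/425059) - (-55207/145753 - 19189/61964) = √(4712033/42)*(1/425059) - 1*(-6217700865/9031438892) = (√197905386/42)*(1/425059) + 6217700865/9031438892 = √197905386/17852478 + 6217700865/9031438892 = 6217700865/9031438892 + √197905386/17852478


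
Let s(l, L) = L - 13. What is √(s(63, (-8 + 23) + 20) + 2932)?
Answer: √2954 ≈ 54.351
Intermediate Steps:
s(l, L) = -13 + L
√(s(63, (-8 + 23) + 20) + 2932) = √((-13 + ((-8 + 23) + 20)) + 2932) = √((-13 + (15 + 20)) + 2932) = √((-13 + 35) + 2932) = √(22 + 2932) = √2954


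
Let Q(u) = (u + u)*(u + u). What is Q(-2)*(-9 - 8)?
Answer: -272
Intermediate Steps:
Q(u) = 4*u² (Q(u) = (2*u)*(2*u) = 4*u²)
Q(-2)*(-9 - 8) = (4*(-2)²)*(-9 - 8) = (4*4)*(-17) = 16*(-17) = -272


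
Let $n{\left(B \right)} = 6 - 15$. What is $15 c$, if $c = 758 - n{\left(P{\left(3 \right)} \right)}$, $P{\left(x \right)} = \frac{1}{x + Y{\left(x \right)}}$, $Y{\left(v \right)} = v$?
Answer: $11505$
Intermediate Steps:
$P{\left(x \right)} = \frac{1}{2 x}$ ($P{\left(x \right)} = \frac{1}{x + x} = \frac{1}{2 x}$)
$n{\left(B \right)} = -9$ ($n{\left(B \right)} = 6 - 15 = -9$)
$c = 767$ ($c = 758 - -9 = 758 + 9 = 767$)
$15 c = 15 \cdot 767 = 11505$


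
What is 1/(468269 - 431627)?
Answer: 1/36642 ≈ 2.7291e-5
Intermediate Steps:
1/(468269 - 431627) = 1/36642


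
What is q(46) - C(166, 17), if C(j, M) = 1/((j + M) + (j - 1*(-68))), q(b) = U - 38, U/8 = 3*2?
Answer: 4169/417 ≈ 9.9976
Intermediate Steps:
U = 48 (U = 8*(3*2) = 8*6 = 48)
q(b) = 10 (q(b) = 48 - 38 = 10)
C(j, M) = 1/(68 + M + 2*j) (C(j, M) = 1/((M + j) + (j + 68)) = 1/((M + j) + (68 + j)) = 1/(68 + M + 2*j))
q(46) - C(166, 17) = 10 - 1/(68 + 17 + 2*166) = 10 - 1/(68 + 17 + 332) = 10 - 1/417 = 4169/417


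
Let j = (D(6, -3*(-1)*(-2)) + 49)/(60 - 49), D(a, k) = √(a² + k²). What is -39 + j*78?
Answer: 3393/11 + 468*√2/11 ≈ 368.62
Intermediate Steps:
j = 49/11 + 6*√2/11 (j = (√(6² + (-3*(-1)*(-2))²) + 49)/(60 - 49) = (√(36 + (3*(-2))²) + 49)/11 = (√(36 + (-6)²) + 49)*(1/11) = (√(36 + 36) + 49)*(1/11) = (√72 + 49)*(1/11) = (6*√2 + 49)*(1/11) = (49 + 6*√2)*(1/11) = 49/11 + 6*√2/11 ≈ 5.2259)
-39 + j*78 = -39 + (49/11 + 6*√2/11)*78 = -39 + (3822/11 + 468*√2/11) = 3393/11 + 468*√2/11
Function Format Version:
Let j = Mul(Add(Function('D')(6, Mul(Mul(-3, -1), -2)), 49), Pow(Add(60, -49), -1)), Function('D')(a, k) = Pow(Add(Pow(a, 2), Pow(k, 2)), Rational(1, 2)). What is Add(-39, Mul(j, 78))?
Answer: Add(Rational(3393, 11), Mul(Rational(468, 11), Pow(2, Rational(1, 2)))) ≈ 368.62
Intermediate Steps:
j = Add(Rational(49, 11), Mul(Rational(6, 11), Pow(2, Rational(1, 2)))) (j = Mul(Add(Pow(Add(Pow(6, 2), Pow(Mul(Mul(-3, -1), -2), 2)), Rational(1, 2)), 49), Pow(Add(60, -49), -1)) = Mul(Add(Pow(Add(36, Pow(Mul(3, -2), 2)), Rational(1, 2)), 49), Pow(11, -1)) = Mul(Add(Pow(Add(36, Pow(-6, 2)), Rational(1, 2)), 49), Rational(1, 11)) = Mul(Add(Pow(Add(36, 36), Rational(1, 2)), 49), Rational(1, 11)) = Mul(Add(Pow(72, Rational(1, 2)), 49), Rational(1, 11)) = Mul(Add(Mul(6, Pow(2, Rational(1, 2))), 49), Rational(1, 11)) = Mul(Add(49, Mul(6, Pow(2, Rational(1, 2)))), Rational(1, 11)) = Add(Rational(49, 11), Mul(Rational(6, 11), Pow(2, Rational(1, 2)))) ≈ 5.2259)
Add(-39, Mul(j, 78)) = Add(-39, Mul(Add(Rational(49, 11), Mul(Rational(6, 11), Pow(2, Rational(1, 2)))), 78)) = Add(-39, Add(Rational(3822, 11), Mul(Rational(468, 11), Pow(2, Rational(1, 2))))) = Add(Rational(3393, 11), Mul(Rational(468, 11), Pow(2, Rational(1, 2))))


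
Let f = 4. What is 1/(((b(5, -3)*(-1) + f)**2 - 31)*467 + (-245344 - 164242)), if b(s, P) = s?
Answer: -1/423596 ≈ -2.3607e-6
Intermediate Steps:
1/(((b(5, -3)*(-1) + f)**2 - 31)*467 + (-245344 - 164242)) = 1/(((5*(-1) + 4)**2 - 31)*467 + (-245344 - 164242)) = 1/(((-5 + 4)**2 - 31)*467 - 409586) = 1/(((-1)**2 - 31)*467 - 409586) = 1/((1 - 31)*467 - 409586) = 1/(-30*467 - 409586) = 1/(-14010 - 409586) = 1/(-423596) = -1/423596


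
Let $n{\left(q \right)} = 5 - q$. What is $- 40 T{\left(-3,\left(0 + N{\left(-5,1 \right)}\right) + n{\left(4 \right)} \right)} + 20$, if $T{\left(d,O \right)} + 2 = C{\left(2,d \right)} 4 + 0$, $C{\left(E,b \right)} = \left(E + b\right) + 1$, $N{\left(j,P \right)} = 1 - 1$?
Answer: $100$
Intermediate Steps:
$N{\left(j,P \right)} = 0$
$C{\left(E,b \right)} = 1 + E + b$
$T{\left(d,O \right)} = 10 + 4 d$ ($T{\left(d,O \right)} = -2 + \left(\left(1 + 2 + d\right) 4 + 0\right) = -2 + \left(\left(3 + d\right) 4 + 0\right) = -2 + \left(\left(12 + 4 d\right) + 0\right) = -2 + \left(12 + 4 d\right) = 10 + 4 d$)
$- 40 T{\left(-3,\left(0 + N{\left(-5,1 \right)}\right) + n{\left(4 \right)} \right)} + 20 = - 40 \left(10 + 4 \left(-3\right)\right) + 20 = - 40 \left(10 - 12\right) + 20 = \left(-40\right) \left(-2\right) + 20 = 80 + 20 = 100$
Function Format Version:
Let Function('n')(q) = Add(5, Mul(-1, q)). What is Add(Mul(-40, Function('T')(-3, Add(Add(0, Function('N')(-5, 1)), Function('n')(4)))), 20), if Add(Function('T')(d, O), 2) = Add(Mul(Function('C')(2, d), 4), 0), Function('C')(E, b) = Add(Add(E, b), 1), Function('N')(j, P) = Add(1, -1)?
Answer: 100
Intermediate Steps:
Function('N')(j, P) = 0
Function('C')(E, b) = Add(1, E, b)
Function('T')(d, O) = Add(10, Mul(4, d)) (Function('T')(d, O) = Add(-2, Add(Mul(Add(1, 2, d), 4), 0)) = Add(-2, Add(Mul(Add(3, d), 4), 0)) = Add(-2, Add(Add(12, Mul(4, d)), 0)) = Add(-2, Add(12, Mul(4, d))) = Add(10, Mul(4, d)))
Add(Mul(-40, Function('T')(-3, Add(Add(0, Function('N')(-5, 1)), Function('n')(4)))), 20) = Add(Mul(-40, Add(10, Mul(4, -3))), 20) = Add(Mul(-40, Add(10, -12)), 20) = Add(Mul(-40, -2), 20) = Add(80, 20) = 100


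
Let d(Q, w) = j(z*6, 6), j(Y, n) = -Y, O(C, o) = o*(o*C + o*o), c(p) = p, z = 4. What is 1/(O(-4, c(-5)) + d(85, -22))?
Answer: -1/249 ≈ -0.0040161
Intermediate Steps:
O(C, o) = o*(o² + C*o) (O(C, o) = o*(C*o + o²) = o*(o² + C*o))
d(Q, w) = -24 (d(Q, w) = -4*6 = -1*24 = -24)
1/(O(-4, c(-5)) + d(85, -22)) = 1/((-5)²*(-4 - 5) - 24) = 1/(25*(-9) - 24) = 1/(-225 - 24) = 1/(-249) = -1/249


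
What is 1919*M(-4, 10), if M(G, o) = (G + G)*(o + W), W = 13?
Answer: -353096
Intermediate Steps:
M(G, o) = 2*G*(13 + o) (M(G, o) = (G + G)*(o + 13) = (2*G)*(13 + o) = 2*G*(13 + o))
1919*M(-4, 10) = 1919*(2*(-4)*(13 + 10)) = 1919*(2*(-4)*23) = 1919*(-184) = -353096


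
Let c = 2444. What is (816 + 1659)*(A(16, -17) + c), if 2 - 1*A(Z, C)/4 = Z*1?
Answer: 5910300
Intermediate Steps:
A(Z, C) = 8 - 4*Z
(816 + 1659)*(A(16, -17) + c) = (816 + 1659)*((8 - 4*16) + 2444) = 2475*((8 - 64) + 2444) = 2475*(-56 + 2444) = 2475*2388 = 5910300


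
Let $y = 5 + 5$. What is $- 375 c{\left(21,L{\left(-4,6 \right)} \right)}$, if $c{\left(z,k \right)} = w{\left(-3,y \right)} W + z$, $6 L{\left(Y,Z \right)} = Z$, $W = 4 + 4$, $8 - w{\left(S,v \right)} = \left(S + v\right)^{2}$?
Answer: $115125$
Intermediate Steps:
$y = 10$
$w{\left(S,v \right)} = 8 - \left(S + v\right)^{2}$
$W = 8$
$L{\left(Y,Z \right)} = \frac{Z}{6}$
$c{\left(z,k \right)} = -328 + z$ ($c{\left(z,k \right)} = \left(8 - \left(-3 + 10\right)^{2}\right) 8 + z = \left(8 - 7^{2}\right) 8 + z = \left(8 - 49\right) 8 + z = \left(-41\right) 8 + z = -328 + z$)
$- 375 c{\left(21,L{\left(-4,6 \right)} \right)} = - 375 \left(-328 + 21\right) = \left(-375\right) \left(-307\right) = 115125$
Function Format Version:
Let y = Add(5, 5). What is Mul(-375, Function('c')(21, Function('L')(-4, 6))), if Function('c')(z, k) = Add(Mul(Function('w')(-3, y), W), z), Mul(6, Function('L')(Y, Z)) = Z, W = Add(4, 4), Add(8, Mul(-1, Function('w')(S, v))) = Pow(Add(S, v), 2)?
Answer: 115125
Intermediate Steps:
y = 10
Function('w')(S, v) = Add(8, Mul(-1, Pow(Add(S, v), 2)))
W = 8
Function('L')(Y, Z) = Mul(Rational(1, 6), Z)
Function('c')(z, k) = Add(-328, z) (Function('c')(z, k) = Add(Mul(Add(8, Mul(-1, Pow(Add(-3, 10), 2))), 8), z) = Add(Mul(Add(8, Mul(-1, Pow(7, 2))), 8), z) = Add(Mul(Add(8, Mul(-1, 49)), 8), z) = Add(Mul(Add(8, -49), 8), z) = Add(Mul(-41, 8), z) = Add(-328, z))
Mul(-375, Function('c')(21, Function('L')(-4, 6))) = Mul(-375, Add(-328, 21)) = Mul(-375, -307) = 115125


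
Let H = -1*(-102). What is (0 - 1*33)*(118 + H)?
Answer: -7260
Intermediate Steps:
H = 102
(0 - 1*33)*(118 + H) = (0 - 1*33)*(118 + 102) = (0 - 33)*220 = -33*220 = -7260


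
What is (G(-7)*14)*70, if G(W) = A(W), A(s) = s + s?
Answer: -13720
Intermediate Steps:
A(s) = 2*s
G(W) = 2*W
(G(-7)*14)*70 = ((2*(-7))*14)*70 = -14*14*70 = -196*70 = -13720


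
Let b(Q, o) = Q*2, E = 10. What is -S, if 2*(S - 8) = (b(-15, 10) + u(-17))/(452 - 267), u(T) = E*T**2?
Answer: -582/37 ≈ -15.730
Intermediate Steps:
b(Q, o) = 2*Q
u(T) = 10*T**2
S = 582/37 (S = 8 + ((2*(-15) + 10*(-17)**2)/(452 - 267))/2 = 8 + ((-30 + 10*289)/185)/2 = 8 + ((-30 + 2890)*(1/185))/2 = 8 + (2860*(1/185))/2 = 8 + (1/2)*(572/37) = 8 + 286/37 = 582/37 ≈ 15.730)
-S = -1*582/37 = -582/37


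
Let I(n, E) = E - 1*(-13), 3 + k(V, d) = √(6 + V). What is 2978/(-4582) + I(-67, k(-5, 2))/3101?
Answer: -4592188/7104391 ≈ -0.64639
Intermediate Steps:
k(V, d) = -3 + √(6 + V)
I(n, E) = 13 + E (I(n, E) = E + 13 = 13 + E)
2978/(-4582) + I(-67, k(-5, 2))/3101 = 2978/(-4582) + (13 + (-3 + √(6 - 5)))/3101 = 2978*(-1/4582) + (13 + (-3 + √1))*(1/3101) = -1489/2291 + (13 + (-3 + 1))*(1/3101) = -1489/2291 + (13 - 2)*(1/3101) = -1489/2291 + 11*(1/3101) = -1489/2291 + 11/3101 = -4592188/7104391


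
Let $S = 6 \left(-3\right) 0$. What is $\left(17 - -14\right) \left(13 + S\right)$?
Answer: $403$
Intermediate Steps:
$S = 0$ ($S = \left(-18\right) 0 = 0$)
$\left(17 - -14\right) \left(13 + S\right) = \left(17 - -14\right) \left(13 + 0\right) = \left(17 + 14\right) 13 = 31 \cdot 13 = 403$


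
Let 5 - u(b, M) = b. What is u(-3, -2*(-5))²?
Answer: 64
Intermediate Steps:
u(b, M) = 5 - b
u(-3, -2*(-5))² = (5 - 1*(-3))² = (5 + 3)² = 8² = 64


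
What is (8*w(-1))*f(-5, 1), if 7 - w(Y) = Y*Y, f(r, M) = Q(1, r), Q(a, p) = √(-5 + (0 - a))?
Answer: 48*I*√6 ≈ 117.58*I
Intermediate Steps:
Q(a, p) = √(-5 - a)
f(r, M) = I*√6 (f(r, M) = √(-5 - 1*1) = √(-5 - 1) = √(-6) = I*√6)
w(Y) = 7 - Y² (w(Y) = 7 - Y*Y = 7 - Y²)
(8*w(-1))*f(-5, 1) = (8*(7 - 1*(-1)²))*(I*√6) = (8*(7 - 1*1))*(I*√6) = (8*(7 - 1))*(I*√6) = (8*6)*(I*√6) = 48*(I*√6) = 48*I*√6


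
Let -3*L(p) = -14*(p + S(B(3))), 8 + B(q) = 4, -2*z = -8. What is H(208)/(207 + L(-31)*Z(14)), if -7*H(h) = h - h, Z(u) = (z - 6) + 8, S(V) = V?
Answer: 0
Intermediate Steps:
z = 4 (z = -½*(-8) = 4)
B(q) = -4 (B(q) = -8 + 4 = -4)
L(p) = -56/3 + 14*p/3 (L(p) = -(-14)*(p - 4)/3 = -(-14)*(-4 + p)/3 = -(56 - 14*p)/3 = -56/3 + 14*p/3)
Z(u) = 6 (Z(u) = (4 - 6) + 8 = -2 + 8 = 6)
H(h) = 0 (H(h) = -(h - h)/7 = -⅐*0 = 0)
H(208)/(207 + L(-31)*Z(14)) = 0/(207 + (-56/3 + (14/3)*(-31))*6) = 0/(207 + (-56/3 - 434/3)*6) = 0/(207 - 490/3*6) = 0/(207 - 980) = 0/(-773) = 0*(-1/773) = 0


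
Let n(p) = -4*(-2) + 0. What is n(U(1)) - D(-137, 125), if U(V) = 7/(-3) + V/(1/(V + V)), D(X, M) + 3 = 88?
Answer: -77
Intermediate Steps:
D(X, M) = 85 (D(X, M) = -3 + 88 = 85)
U(V) = -7/3 + 2*V² (U(V) = 7*(-⅓) + V/(1/(2*V)) = -7/3 + V/((1/(2*V))) = -7/3 + V*(2*V) = -7/3 + 2*V²)
n(p) = 8 (n(p) = 8 + 0 = 8)
n(U(1)) - D(-137, 125) = 8 - 1*85 = 8 - 85 = -77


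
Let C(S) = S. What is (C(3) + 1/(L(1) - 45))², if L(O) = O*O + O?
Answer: 16384/1849 ≈ 8.8610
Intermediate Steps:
L(O) = O + O² (L(O) = O² + O = O + O²)
(C(3) + 1/(L(1) - 45))² = (3 + 1/(1*(1 + 1) - 45))² = (3 + 1/(1*2 - 45))² = (3 + 1/(2 - 45))² = (3 + 1/(-43))² = (3 - 1/43)² = (128/43)² = 16384/1849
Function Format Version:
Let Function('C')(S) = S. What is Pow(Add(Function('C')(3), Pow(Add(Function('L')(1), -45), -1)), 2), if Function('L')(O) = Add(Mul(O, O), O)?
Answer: Rational(16384, 1849) ≈ 8.8610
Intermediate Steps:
Function('L')(O) = Add(O, Pow(O, 2)) (Function('L')(O) = Add(Pow(O, 2), O) = Add(O, Pow(O, 2)))
Pow(Add(Function('C')(3), Pow(Add(Function('L')(1), -45), -1)), 2) = Pow(Add(3, Pow(Add(Mul(1, Add(1, 1)), -45), -1)), 2) = Pow(Add(3, Pow(Add(Mul(1, 2), -45), -1)), 2) = Pow(Add(3, Pow(Add(2, -45), -1)), 2) = Pow(Add(3, Pow(-43, -1)), 2) = Pow(Add(3, Rational(-1, 43)), 2) = Pow(Rational(128, 43), 2) = Rational(16384, 1849)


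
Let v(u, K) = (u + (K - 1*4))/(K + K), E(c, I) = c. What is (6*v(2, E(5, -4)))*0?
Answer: 0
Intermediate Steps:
v(u, K) = (-4 + K + u)/(2*K) (v(u, K) = (u + (K - 4))/((2*K)) = (u + (-4 + K))*(1/(2*K)) = (-4 + K + u)*(1/(2*K)) = (-4 + K + u)/(2*K))
(6*v(2, E(5, -4)))*0 = (6*((½)*(-4 + 5 + 2)/5))*0 = (6*((½)*(⅕)*3))*0 = (6*(3/10))*0 = (9/5)*0 = 0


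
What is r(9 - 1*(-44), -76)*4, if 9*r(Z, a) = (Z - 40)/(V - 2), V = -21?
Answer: -52/207 ≈ -0.25121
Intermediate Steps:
r(Z, a) = 40/207 - Z/207 (r(Z, a) = ((Z - 40)/(-21 - 2))/9 = ((-40 + Z)/(-23))/9 = ((-40 + Z)*(-1/23))/9 = (40/23 - Z/23)/9 = 40/207 - Z/207)
r(9 - 1*(-44), -76)*4 = (40/207 - (9 - 1*(-44))/207)*4 = (40/207 - (9 + 44)/207)*4 = (40/207 - 1/207*53)*4 = (40/207 - 53/207)*4 = -13/207*4 = -52/207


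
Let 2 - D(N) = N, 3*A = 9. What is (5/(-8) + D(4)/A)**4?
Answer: 923521/331776 ≈ 2.7836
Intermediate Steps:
A = 3 (A = (1/3)*9 = 3)
D(N) = 2 - N
(5/(-8) + D(4)/A)**4 = (5/(-8) + (2 - 1*4)/3)**4 = (5*(-1/8) + (2 - 4)*(1/3))**4 = (-5/8 - 2*1/3)**4 = (-5/8 - 2/3)**4 = (-31/24)**4 = 923521/331776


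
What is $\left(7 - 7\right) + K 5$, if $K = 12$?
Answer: $60$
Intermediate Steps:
$\left(7 - 7\right) + K 5 = \left(7 - 7\right) + 12 \cdot 5 = 0 + 60 = 60$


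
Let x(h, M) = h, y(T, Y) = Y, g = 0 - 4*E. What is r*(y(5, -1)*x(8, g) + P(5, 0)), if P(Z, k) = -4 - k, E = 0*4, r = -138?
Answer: 1656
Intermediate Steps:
E = 0
g = 0 (g = 0 - 4*0 = 0 + 0 = 0)
r*(y(5, -1)*x(8, g) + P(5, 0)) = -138*(-1*8 + (-4 - 1*0)) = -138*(-8 + (-4 + 0)) = -138*(-8 - 4) = -138*(-12) = 1656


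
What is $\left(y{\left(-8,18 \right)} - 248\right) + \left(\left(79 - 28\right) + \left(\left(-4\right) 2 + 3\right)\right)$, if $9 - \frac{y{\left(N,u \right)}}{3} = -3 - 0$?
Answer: $-166$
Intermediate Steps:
$y{\left(N,u \right)} = 36$ ($y{\left(N,u \right)} = 27 - 3 \left(-3 - 0\right) = 27 - 3 \left(-3 + 0\right) = 27 - -9 = 27 + 9 = 36$)
$\left(y{\left(-8,18 \right)} - 248\right) + \left(\left(79 - 28\right) + \left(\left(-4\right) 2 + 3\right)\right) = \left(36 - 248\right) + \left(\left(79 - 28\right) + \left(\left(-4\right) 2 + 3\right)\right) = -212 + \left(51 + \left(-8 + 3\right)\right) = -212 + \left(51 - 5\right) = -212 + 46 = -166$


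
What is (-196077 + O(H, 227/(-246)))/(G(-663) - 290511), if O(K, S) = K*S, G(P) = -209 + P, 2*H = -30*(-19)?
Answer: 16099879/23893406 ≈ 0.67382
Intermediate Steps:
H = 285 (H = (-30*(-19))/2 = (½)*570 = 285)
(-196077 + O(H, 227/(-246)))/(G(-663) - 290511) = (-196077 + 285*(227/(-246)))/((-209 - 663) - 290511) = (-196077 + 285*(227*(-1/246)))/(-872 - 290511) = (-196077 + 285*(-227/246))/(-291383) = (-196077 - 21565/82)*(-1/291383) = -16099879/82*(-1/291383) = 16099879/23893406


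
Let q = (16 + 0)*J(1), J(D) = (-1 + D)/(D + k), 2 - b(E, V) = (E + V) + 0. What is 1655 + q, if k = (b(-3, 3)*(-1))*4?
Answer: 1655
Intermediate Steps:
b(E, V) = 2 - E - V (b(E, V) = 2 - ((E + V) + 0) = 2 - (E + V) = 2 + (-E - V) = 2 - E - V)
k = -8 (k = ((2 - 1*(-3) - 1*3)*(-1))*4 = ((2 + 3 - 3)*(-1))*4 = (2*(-1))*4 = -2*4 = -8)
J(D) = (-1 + D)/(-8 + D) (J(D) = (-1 + D)/(D - 8) = (-1 + D)/(-8 + D))
q = 0 (q = (16 + 0)*((-1 + 1)/(-8 + 1)) = 16*(0/(-7)) = 16*(-⅐*0) = 16*0 = 0)
1655 + q = 1655 + 0 = 1655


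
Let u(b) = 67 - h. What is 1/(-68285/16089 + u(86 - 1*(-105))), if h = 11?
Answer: 16089/832699 ≈ 0.019322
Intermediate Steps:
u(b) = 56 (u(b) = 67 - 1*11 = 67 - 11 = 56)
1/(-68285/16089 + u(86 - 1*(-105))) = 1/(-68285/16089 + 56) = 1/(832699/16089) = 16089/832699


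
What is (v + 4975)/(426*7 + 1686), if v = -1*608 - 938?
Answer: 1143/1556 ≈ 0.73458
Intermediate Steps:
v = -1546 (v = -608 - 938 = -1546)
(v + 4975)/(426*7 + 1686) = (-1546 + 4975)/(426*7 + 1686) = 3429/(2982 + 1686) = 3429/4668 = 3429*(1/4668) = 1143/1556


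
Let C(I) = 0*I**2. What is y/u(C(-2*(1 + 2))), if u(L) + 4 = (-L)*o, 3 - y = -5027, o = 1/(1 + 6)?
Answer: -2515/2 ≈ -1257.5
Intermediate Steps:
o = 1/7 ≈ 0.14286
y = 5030 (y = 3 - 1*(-5027) = 3 + 5027 = 5030)
C(I) = 0
u(L) = -4 - L/7 (u(L) = -4 - L*(1/7) = -4 - L/7)
y/u(C(-2*(1 + 2))) = 5030/(-4 - 1/7*0) = 5030/(-4 + 0) = 5030/(-4) = 5030*(-1/4) = -2515/2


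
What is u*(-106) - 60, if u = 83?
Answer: -8858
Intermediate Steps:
u*(-106) - 60 = 83*(-106) - 60 = -8798 - 60 = -8858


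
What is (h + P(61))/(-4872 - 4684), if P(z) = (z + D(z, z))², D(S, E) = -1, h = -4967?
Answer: 1367/9556 ≈ 0.14305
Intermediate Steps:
P(z) = (-1 + z)² (P(z) = (z - 1)² = (-1 + z)²)
(h + P(61))/(-4872 - 4684) = (-4967 + (-1 + 61)²)/(-4872 - 4684) = (-4967 + 60²)/(-9556) = (-4967 + 3600)*(-1/9556) = -1367*(-1/9556) = 1367/9556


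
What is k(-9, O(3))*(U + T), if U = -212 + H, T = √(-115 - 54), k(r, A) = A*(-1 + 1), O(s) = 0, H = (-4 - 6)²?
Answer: 0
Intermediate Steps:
H = 100 (H = (-10)² = 100)
k(r, A) = 0 (k(r, A) = A*0 = 0)
T = 13*I (T = √(-169) = 13*I ≈ 13.0*I)
U = -112 (U = -212 + 100 = -112)
k(-9, O(3))*(U + T) = 0*(-112 + 13*I) = 0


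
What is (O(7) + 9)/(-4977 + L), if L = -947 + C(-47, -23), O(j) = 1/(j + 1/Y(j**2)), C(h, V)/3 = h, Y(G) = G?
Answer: -629/417272 ≈ -0.0015074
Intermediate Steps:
C(h, V) = 3*h
O(j) = 1/(j + j**(-2)) (O(j) = 1/(j + 1/(j**2)) = 1/(j + j**(-2)))
L = -1088 (L = -947 + 3*(-47) = -947 - 141 = -1088)
(O(7) + 9)/(-4977 + L) = (7**2/(1 + 7**3) + 9)/(-4977 - 1088) = (49/(1 + 343) + 9)/(-6065) = (49/344 + 9)*(-1/6065) = (3145/344)*(-1/6065) = -629/417272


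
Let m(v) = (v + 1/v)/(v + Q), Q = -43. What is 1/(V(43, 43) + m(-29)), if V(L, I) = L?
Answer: 1044/45313 ≈ 0.023040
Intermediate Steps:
m(v) = (v + 1/v)/(-43 + v) (m(v) = (v + 1/v)/(v - 43) = (v + 1/v)/(-43 + v))
1/(V(43, 43) + m(-29)) = 1/(43 + (1 + (-29)**2)/((-29)*(-43 - 29))) = 1/(43 - 1/29*(1 + 841)/(-72)) = 1/(43 - 1/29*(-1/72)*842) = 1/(43 + 421/1044) = 1/(45313/1044) = 1044/45313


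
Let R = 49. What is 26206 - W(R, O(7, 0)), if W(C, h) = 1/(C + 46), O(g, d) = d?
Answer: 2489569/95 ≈ 26206.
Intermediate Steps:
W(C, h) = 1/(46 + C)
26206 - W(R, O(7, 0)) = 26206 - 1/(46 + 49) = 26206 - 1/95 = 2489569/95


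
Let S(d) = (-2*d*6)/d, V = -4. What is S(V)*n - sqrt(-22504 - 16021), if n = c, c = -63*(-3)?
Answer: -2268 - 5*I*sqrt(1541) ≈ -2268.0 - 196.28*I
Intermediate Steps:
c = 189
n = 189
S(d) = -12 (S(d) = (-12*d)/d = -12)
S(V)*n - sqrt(-22504 - 16021) = -12*189 - sqrt(-22504 - 16021) = -2268 - sqrt(-38525) = -2268 - 5*I*sqrt(1541)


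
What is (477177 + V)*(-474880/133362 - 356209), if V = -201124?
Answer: -6556979184561757/66681 ≈ -9.8333e+10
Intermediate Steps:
(477177 + V)*(-474880/133362 - 356209) = (477177 - 201124)*(-474880/133362 - 356209) = 276053*(-474880*1/133362 - 356209) = 276053*(-237440/66681 - 356209) = 276053*(-23752609769/66681) = -6556979184561757/66681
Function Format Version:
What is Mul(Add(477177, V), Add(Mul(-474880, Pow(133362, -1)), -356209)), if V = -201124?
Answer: Rational(-6556979184561757, 66681) ≈ -9.8333e+10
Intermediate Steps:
Mul(Add(477177, V), Add(Mul(-474880, Pow(133362, -1)), -356209)) = Mul(Add(477177, -201124), Add(Mul(-474880, Pow(133362, -1)), -356209)) = Mul(276053, Add(Mul(-474880, Rational(1, 133362)), -356209)) = Mul(276053, Add(Rational(-237440, 66681), -356209)) = Mul(276053, Rational(-23752609769, 66681)) = Rational(-6556979184561757, 66681)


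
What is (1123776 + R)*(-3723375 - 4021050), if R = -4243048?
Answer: 24156968058600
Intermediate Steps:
(1123776 + R)*(-3723375 - 4021050) = (1123776 - 4243048)*(-3723375 - 4021050) = -3119272*(-7744425) = 24156968058600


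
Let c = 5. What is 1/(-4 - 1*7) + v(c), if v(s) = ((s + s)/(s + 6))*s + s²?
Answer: 324/11 ≈ 29.455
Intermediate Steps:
v(s) = s² + 2*s²/(6 + s) (v(s) = ((2*s)/(6 + s))*s + s² = (2*s/(6 + s))*s + s² = 2*s²/(6 + s) + s² = s² + 2*s²/(6 + s))
1/(-4 - 1*7) + v(c) = 1/(-4 - 1*7) + 5²*(8 + 5)/(6 + 5) = 1/(-4 - 7) + 25*13/11 = 1/(-11) + 25*(1/11)*13 = -1/11 + 325/11 = 324/11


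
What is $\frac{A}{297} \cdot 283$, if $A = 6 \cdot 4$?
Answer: $\frac{2264}{99} \approx 22.869$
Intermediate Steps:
$A = 24$
$\frac{A}{297} \cdot 283 = \frac{24}{297} \cdot 283 = 24 \cdot \frac{1}{297} \cdot 283 = \frac{8}{99} \cdot 283 = \frac{2264}{99}$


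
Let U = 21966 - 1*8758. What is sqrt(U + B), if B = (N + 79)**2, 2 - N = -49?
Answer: 2*sqrt(7527) ≈ 173.52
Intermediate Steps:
N = 51 (N = 2 - 1*(-49) = 2 + 49 = 51)
B = 16900 (B = (51 + 79)**2 = 130**2 = 16900)
U = 13208 (U = 21966 - 8758 = 13208)
sqrt(U + B) = sqrt(13208 + 16900) = sqrt(30108) = 2*sqrt(7527)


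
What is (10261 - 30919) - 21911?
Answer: -42569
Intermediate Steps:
(10261 - 30919) - 21911 = -20658 - 21911 = -42569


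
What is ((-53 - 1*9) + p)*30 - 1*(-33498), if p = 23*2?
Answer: 33018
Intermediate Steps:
p = 46
((-53 - 1*9) + p)*30 - 1*(-33498) = ((-53 - 1*9) + 46)*30 - 1*(-33498) = ((-53 - 9) + 46)*30 + 33498 = (-62 + 46)*30 + 33498 = -16*30 + 33498 = -480 + 33498 = 33018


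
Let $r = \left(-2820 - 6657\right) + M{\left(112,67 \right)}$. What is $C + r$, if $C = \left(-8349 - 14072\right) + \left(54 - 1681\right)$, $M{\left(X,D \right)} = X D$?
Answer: $-26021$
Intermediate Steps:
$M{\left(X,D \right)} = D X$
$r = -1973$ ($r = \left(-2820 - 6657\right) + 67 \cdot 112 = -9477 + 7504 = -1973$)
$C = -24048$ ($C = -22421 + \left(54 - 1681\right) = -22421 - 1627 = -24048$)
$C + r = -24048 - 1973 = -26021$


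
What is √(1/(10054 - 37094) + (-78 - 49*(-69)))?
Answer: √893131190/520 ≈ 57.472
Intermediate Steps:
√(1/(10054 - 37094) + (-78 - 49*(-69))) = √(1/(-27040) + (-78 + 3381)) = √(-1/27040 + 3303) = √(89313119/27040) = √893131190/520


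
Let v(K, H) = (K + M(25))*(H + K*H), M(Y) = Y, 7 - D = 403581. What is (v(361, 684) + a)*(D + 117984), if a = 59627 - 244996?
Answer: -27242806793210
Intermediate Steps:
D = -403574 (D = 7 - 1*403581 = 7 - 403581 = -403574)
a = -185369
v(K, H) = (25 + K)*(H + H*K) (v(K, H) = (K + 25)*(H + K*H) = (25 + K)*(H + H*K))
(v(361, 684) + a)*(D + 117984) = (684*(25 + 361**2 + 26*361) - 185369)*(-403574 + 117984) = (684*(25 + 130321 + 9386) - 185369)*(-285590) = (684*139732 - 185369)*(-285590) = (95576688 - 185369)*(-285590) = 95391319*(-285590) = -27242806793210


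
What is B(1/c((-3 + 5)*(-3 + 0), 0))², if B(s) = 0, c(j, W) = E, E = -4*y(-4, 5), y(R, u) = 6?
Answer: 0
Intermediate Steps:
E = -24 (E = -4*6 = -24)
c(j, W) = -24
B(1/c((-3 + 5)*(-3 + 0), 0))² = 0² = 0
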